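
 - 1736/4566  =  -868/2283=- 0.38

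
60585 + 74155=134740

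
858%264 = 66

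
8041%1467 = 706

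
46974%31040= 15934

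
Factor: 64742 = 2^1*32371^1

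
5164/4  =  1291 = 1291.00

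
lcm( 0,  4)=0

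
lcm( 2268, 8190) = 147420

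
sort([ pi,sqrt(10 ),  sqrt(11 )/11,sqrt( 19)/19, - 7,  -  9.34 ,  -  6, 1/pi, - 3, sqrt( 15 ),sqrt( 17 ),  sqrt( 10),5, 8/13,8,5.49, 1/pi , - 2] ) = [ - 9.34, - 7 ,-6, - 3, - 2, sqrt( 19)/19,sqrt ( 11)/11, 1/pi , 1/pi,8/13 , pi  ,  sqrt (10),sqrt(10 ),  sqrt( 15 ),  sqrt(17),  5 , 5.49,  8] 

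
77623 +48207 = 125830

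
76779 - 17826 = 58953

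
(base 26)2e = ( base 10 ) 66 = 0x42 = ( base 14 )4a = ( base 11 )60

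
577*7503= 4329231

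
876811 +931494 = 1808305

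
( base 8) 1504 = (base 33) PB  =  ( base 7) 2303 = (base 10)836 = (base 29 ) SO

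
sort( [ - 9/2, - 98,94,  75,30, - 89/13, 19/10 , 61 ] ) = [  -  98, - 89/13, - 9/2, 19/10,30,61,75,94 ]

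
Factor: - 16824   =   - 2^3 * 3^1*701^1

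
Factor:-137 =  - 137^1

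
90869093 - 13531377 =77337716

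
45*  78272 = 3522240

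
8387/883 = 8387/883 = 9.50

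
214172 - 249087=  - 34915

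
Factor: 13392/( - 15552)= - 31/36 = - 2^( - 2)*3^( - 2)*31^1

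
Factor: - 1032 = - 2^3 * 3^1*43^1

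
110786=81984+28802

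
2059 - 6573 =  - 4514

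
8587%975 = 787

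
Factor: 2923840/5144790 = 2^5*3^( - 1)* 7^( - 1)*9137^1*24499^( - 1) = 292384/514479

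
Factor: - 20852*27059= - 2^2*13^1*401^1*27059^1 = -564234268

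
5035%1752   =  1531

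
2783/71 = 2783/71   =  39.20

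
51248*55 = 2818640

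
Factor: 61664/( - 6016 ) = -41/4  =  - 2^( - 2)*41^1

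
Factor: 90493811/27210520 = 2^(-3 ) *5^( - 1 )*680263^( - 1 )*90493811^1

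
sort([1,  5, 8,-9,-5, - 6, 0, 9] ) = [  -  9,-6,- 5, 0, 1, 5,8,  9 ] 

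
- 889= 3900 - 4789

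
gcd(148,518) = 74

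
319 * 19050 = 6076950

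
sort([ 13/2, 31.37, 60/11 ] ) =[ 60/11,13/2,31.37]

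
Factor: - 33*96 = - 2^5 *3^2*11^1   =  -3168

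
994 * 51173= 50865962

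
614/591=614/591=1.04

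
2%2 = 0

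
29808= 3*9936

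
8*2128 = 17024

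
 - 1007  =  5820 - 6827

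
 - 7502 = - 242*31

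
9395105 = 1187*7915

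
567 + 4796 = 5363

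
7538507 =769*9803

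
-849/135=-283/45 =- 6.29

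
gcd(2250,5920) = 10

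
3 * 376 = 1128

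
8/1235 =8/1235 = 0.01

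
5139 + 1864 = 7003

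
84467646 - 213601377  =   - 129133731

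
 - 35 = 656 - 691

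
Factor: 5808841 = 5808841^1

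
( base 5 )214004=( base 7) 30341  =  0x1cd3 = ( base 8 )16323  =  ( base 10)7379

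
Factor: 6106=2^1*43^1*71^1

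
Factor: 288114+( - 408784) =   -  2^1*5^1*11^1*1097^1 = -  120670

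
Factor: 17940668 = 2^2*4485167^1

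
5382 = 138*39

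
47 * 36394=1710518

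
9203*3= 27609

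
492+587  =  1079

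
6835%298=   279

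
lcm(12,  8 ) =24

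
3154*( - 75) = -236550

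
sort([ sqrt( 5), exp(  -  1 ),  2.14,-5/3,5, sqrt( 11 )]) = [ - 5/3 , exp( - 1 ),2.14, sqrt(5),sqrt(11 ),5] 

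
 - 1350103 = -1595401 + 245298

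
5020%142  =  50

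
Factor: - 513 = -3^3*19^1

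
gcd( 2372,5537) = 1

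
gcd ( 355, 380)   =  5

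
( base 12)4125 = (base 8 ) 15655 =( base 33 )6GN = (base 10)7085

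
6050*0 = 0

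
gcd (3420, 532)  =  76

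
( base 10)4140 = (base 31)49H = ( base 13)1b66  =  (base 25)6FF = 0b1000000101100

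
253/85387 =253/85387 = 0.00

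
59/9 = 6 + 5/9=6.56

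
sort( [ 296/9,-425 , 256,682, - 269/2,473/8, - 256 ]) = [-425,-256, -269/2 , 296/9,473/8, 256 , 682]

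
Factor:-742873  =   - 71^1*10463^1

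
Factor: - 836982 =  - 2^1 *3^2*46499^1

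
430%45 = 25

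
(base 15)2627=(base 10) 8137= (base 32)7U9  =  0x1FC9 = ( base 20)106h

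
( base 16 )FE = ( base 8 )376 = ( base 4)3332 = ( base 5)2004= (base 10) 254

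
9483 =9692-209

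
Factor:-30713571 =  -3^2*7^1*59^1*8263^1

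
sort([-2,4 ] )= [ - 2, 4]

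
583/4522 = 583/4522 = 0.13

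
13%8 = 5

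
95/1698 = 95/1698 =0.06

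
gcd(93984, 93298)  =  2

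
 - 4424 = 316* ( - 14)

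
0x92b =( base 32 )29b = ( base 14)bd9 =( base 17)821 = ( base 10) 2347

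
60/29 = 60/29  =  2.07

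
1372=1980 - 608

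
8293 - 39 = 8254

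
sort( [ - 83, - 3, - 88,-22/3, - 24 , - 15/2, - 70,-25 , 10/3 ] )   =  [ - 88 , - 83, - 70,-25, - 24, - 15/2, - 22/3, - 3,10/3]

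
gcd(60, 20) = 20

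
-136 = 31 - 167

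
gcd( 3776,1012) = 4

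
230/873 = 230/873 = 0.26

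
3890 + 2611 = 6501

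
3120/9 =346 + 2/3  =  346.67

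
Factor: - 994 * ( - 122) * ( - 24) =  - 2^5*3^1*7^1*61^1*  71^1 = - 2910432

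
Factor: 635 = 5^1*127^1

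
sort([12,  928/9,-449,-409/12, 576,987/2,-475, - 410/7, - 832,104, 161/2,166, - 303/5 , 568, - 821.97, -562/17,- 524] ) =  [ - 832,- 821.97, - 524, - 475, - 449 , - 303/5, - 410/7, -409/12, - 562/17,12,161/2, 928/9,104,  166,  987/2,568,  576 ]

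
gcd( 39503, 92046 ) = 1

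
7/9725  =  7/9725 = 0.00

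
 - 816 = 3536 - 4352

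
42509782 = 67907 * 626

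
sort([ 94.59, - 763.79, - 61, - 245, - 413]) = [ - 763.79, - 413, - 245, - 61, 94.59]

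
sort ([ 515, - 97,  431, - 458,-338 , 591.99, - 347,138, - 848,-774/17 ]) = [ - 848, - 458, - 347, - 338 , - 97, - 774/17, 138,431,515,591.99]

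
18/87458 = 9/43729 = 0.00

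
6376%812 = 692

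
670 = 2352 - 1682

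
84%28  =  0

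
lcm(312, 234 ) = 936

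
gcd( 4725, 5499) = 9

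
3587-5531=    - 1944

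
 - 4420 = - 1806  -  2614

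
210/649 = 210/649 = 0.32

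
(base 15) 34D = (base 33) MM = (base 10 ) 748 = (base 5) 10443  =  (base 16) 2EC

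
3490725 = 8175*427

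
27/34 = 27/34 = 0.79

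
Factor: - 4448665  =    -  5^1 * 13^1*89^1*769^1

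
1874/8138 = 937/4069 = 0.23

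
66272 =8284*8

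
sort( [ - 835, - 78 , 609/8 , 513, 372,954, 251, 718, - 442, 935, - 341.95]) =[ - 835, - 442,-341.95, - 78, 609/8, 251 , 372 , 513, 718, 935,954 ]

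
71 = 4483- 4412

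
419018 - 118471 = 300547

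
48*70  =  3360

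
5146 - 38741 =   -  33595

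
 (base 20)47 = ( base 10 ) 87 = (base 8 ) 127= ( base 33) 2l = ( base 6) 223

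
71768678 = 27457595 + 44311083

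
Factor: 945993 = 3^1 * 41^1*7691^1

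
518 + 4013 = 4531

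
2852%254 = 58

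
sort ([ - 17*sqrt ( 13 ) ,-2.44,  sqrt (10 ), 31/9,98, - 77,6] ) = [ - 77, - 17*sqrt ( 13), - 2.44, sqrt (10 ) , 31/9, 6, 98]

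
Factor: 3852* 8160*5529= 2^7*3^4*5^1*17^1*19^1 * 97^1 * 107^1= 173789297280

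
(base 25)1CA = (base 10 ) 935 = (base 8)1647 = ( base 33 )sb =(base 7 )2504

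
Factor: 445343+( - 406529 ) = 2^1*3^1*6469^1 = 38814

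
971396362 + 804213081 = 1775609443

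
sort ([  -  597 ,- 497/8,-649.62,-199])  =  [ -649.62, - 597,-199, - 497/8]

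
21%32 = 21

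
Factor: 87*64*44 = 244992 = 2^8* 3^1*11^1*29^1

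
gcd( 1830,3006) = 6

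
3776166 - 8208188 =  - 4432022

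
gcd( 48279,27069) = 21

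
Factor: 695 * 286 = 198770 = 2^1*5^1 * 11^1*13^1*139^1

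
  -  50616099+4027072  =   - 46589027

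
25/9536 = 25/9536 = 0.00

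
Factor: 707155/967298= 2^( - 1 )*5^1*233^1* 607^1*483649^( - 1) 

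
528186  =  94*5619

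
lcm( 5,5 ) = 5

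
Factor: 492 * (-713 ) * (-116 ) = 2^4*3^1*23^1*29^1 * 31^1*41^1 =40692336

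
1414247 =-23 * ( - 61489)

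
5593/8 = 5593/8 = 699.12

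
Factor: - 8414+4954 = - 2^2 * 5^1*173^1= - 3460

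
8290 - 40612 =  - 32322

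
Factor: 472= 2^3*59^1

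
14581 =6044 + 8537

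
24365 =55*443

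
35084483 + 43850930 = 78935413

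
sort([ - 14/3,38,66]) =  [-14/3,38,66]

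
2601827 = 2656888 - 55061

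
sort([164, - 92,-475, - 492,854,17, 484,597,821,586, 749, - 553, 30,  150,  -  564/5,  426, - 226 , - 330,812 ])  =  [  -  553,-492,-475, - 330, - 226, - 564/5, - 92, 17,30 , 150,164,426,484, 586 , 597 , 749,812,821, 854]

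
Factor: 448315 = 5^1*7^1 * 12809^1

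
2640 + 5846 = 8486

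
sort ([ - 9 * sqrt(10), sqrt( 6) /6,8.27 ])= [ - 9 * sqrt( 10 ), sqrt (6 )/6,8.27 ] 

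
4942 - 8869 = - 3927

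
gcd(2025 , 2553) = 3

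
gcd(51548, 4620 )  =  28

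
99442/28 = 7103/2 = 3551.50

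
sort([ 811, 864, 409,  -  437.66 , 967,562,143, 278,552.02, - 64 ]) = [ - 437.66 , - 64,143 , 278,409,552.02  ,  562, 811, 864, 967] 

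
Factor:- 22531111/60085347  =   - 3^ ( - 1)*7^(-1)*31^( - 1)*2467^1*9133^1*92297^ ( - 1)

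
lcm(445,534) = 2670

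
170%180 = 170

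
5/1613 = 5/1613= 0.00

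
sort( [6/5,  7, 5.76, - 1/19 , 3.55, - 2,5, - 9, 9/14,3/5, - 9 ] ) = [ - 9, - 9,  -  2,- 1/19,3/5,  9/14,  6/5, 3.55,5,5.76,7]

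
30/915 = 2/61=   0.03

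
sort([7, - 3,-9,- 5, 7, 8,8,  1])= [ - 9 , - 5,-3,1, 7, 7, 8,8 ]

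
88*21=1848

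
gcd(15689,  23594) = 1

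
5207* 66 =343662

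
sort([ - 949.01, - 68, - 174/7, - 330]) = [ - 949.01, - 330, - 68, - 174/7] 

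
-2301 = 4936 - 7237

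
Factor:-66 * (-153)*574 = 2^2*3^3*7^1*11^1*17^1*41^1=5796252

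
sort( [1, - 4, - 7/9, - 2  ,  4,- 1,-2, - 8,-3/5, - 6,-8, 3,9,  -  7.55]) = [ -8,  -  8,-7.55,-6, - 4,-2,-2,-1, - 7/9, - 3/5,1,3,4,9] 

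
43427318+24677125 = 68104443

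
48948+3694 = 52642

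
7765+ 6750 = 14515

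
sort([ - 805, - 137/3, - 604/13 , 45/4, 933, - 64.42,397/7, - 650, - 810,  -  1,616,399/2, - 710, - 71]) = [ - 810, - 805, - 710,-650, - 71 , - 64.42, - 604/13, - 137/3,-1,45/4,397/7, 399/2,616, 933]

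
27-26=1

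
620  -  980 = -360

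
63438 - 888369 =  - 824931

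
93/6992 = 93/6992 = 0.01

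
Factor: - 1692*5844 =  - 9888048 = - 2^4*3^3 * 47^1*487^1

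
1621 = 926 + 695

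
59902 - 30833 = 29069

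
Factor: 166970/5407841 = 2^1*5^1*59^1*113^( - 1)*283^1*47857^( - 1 )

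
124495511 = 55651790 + 68843721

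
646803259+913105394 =1559908653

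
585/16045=117/3209 = 0.04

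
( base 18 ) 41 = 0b1001001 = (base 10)73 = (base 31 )2b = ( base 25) 2N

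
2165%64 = 53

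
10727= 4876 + 5851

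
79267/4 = 79267/4 = 19816.75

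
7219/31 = 7219/31= 232.87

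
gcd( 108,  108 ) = 108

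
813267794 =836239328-22971534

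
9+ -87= - 78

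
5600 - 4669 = 931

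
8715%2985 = 2745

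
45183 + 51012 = 96195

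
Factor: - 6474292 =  - 2^2*11^1*269^1*547^1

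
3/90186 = 1/30062 =0.00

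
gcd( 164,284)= 4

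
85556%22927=16775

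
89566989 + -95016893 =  - 5449904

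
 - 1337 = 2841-4178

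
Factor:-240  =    -  2^4*3^1*5^1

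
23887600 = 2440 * 9790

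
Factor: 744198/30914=987/41  =  3^1*7^1 * 41^( - 1)*47^1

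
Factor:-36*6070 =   -  218520 = -  2^3*3^2* 5^1*607^1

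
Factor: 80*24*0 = 0  =  0^1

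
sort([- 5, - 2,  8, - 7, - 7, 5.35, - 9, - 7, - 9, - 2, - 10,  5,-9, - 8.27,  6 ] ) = [ - 10, - 9, - 9, - 9, - 8.27, - 7, - 7, - 7, - 5, - 2,  -  2, 5,5.35 , 6,8] 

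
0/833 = 0= 0.00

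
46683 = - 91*( - 513)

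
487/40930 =487/40930= 0.01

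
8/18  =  4/9 = 0.44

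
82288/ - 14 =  - 5878 + 2/7 =- 5877.71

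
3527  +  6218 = 9745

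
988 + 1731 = 2719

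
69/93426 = 1/1354 = 0.00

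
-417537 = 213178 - 630715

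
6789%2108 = 465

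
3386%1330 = 726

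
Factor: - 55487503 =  - 55487503^1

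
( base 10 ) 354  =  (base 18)11C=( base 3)111010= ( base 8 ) 542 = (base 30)bo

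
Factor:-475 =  - 5^2*19^1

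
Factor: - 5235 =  - 3^1*5^1*349^1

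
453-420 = 33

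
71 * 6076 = 431396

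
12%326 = 12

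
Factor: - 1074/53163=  - 2^1*3^(-2)*11^( - 1) = - 2/99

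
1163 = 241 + 922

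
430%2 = 0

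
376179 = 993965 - 617786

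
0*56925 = 0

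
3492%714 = 636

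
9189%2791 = 816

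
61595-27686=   33909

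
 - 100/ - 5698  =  50/2849=0.02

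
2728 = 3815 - 1087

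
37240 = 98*380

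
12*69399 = 832788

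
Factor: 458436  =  2^2*3^1 *11^1*23^1*151^1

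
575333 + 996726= 1572059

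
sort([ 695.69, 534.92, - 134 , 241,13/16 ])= [-134,  13/16, 241,534.92, 695.69 ]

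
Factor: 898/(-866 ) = - 433^( - 1)*449^1= -449/433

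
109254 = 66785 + 42469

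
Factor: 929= 929^1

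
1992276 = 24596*81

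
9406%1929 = 1690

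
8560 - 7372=1188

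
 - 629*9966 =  - 6268614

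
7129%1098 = 541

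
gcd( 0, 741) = 741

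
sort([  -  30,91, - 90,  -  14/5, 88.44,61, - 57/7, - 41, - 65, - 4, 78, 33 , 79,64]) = [  -  90 , - 65, - 41, - 30, - 57/7, - 4,- 14/5,33, 61, 64, 78 , 79, 88.44 , 91]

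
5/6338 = 5/6338 = 0.00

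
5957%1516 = 1409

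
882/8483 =882/8483  =  0.10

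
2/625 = 2/625  =  0.00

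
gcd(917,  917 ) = 917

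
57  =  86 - 29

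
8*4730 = 37840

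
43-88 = - 45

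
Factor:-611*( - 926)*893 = 505246898 = 2^1*13^1* 19^1*47^2 *463^1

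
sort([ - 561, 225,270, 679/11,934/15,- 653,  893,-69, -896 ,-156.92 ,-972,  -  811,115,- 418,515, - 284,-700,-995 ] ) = [ - 995,-972,-896, - 811, - 700,-653, - 561, - 418,-284,-156.92,-69,679/11,934/15,115, 225, 270,515 , 893] 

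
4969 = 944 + 4025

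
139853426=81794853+58058573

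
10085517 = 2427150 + 7658367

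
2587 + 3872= 6459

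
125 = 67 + 58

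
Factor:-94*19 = -2^1*19^1*47^1 = -  1786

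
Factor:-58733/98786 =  - 2^(-1)*49393^( - 1 )*58733^1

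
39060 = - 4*( - 9765 ) 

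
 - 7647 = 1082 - 8729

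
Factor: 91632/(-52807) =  - 2^4*3^1*23^1*83^1*52807^( - 1)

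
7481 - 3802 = 3679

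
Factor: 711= 3^2*79^1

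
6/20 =3/10 = 0.30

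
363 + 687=1050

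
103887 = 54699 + 49188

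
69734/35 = 9962/5= 1992.40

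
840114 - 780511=59603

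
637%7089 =637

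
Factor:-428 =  - 2^2 * 107^1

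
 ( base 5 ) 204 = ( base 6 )130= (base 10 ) 54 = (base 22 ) 2A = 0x36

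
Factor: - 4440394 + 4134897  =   -305497  =  - 305497^1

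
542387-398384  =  144003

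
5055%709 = 92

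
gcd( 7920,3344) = 176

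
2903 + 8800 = 11703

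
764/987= 764/987  =  0.77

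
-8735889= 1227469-9963358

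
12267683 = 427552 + 11840131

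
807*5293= 4271451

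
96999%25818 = 19545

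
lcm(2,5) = 10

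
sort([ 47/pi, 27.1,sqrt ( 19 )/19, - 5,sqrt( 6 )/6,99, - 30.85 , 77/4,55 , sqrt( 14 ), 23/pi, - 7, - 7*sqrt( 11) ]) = [ - 30.85, - 7*sqrt( 11), - 7, - 5,sqrt( 19 )/19,sqrt(6 )/6,sqrt( 14 ),23/pi , 47/pi, 77/4,27.1, 55,99]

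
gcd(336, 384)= 48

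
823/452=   1+371/452 = 1.82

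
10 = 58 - 48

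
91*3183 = 289653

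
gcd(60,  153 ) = 3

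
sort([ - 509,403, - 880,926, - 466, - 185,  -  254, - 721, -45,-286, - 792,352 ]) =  [- 880, - 792, - 721, -509, - 466,  -  286, - 254, - 185, - 45,352, 403,926 ]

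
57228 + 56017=113245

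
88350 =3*29450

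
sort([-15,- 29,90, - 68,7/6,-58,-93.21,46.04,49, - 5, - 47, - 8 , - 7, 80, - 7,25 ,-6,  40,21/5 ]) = [ - 93.21,-68, - 58, - 47, - 29, - 15,-8,-7,-7,-6,-5,7/6,  21/5,25, 40, 46.04,49 , 80 , 90]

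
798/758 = 1 + 20/379 = 1.05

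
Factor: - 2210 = - 2^1*5^1*13^1*17^1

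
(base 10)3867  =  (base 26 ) 5IJ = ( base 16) f1b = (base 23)773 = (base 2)111100011011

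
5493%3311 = 2182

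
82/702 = 41/351  =  0.12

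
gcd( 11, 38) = 1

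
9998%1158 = 734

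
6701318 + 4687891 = 11389209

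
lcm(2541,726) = 5082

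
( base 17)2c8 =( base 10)790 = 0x316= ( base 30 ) qa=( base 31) PF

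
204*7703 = 1571412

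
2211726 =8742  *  253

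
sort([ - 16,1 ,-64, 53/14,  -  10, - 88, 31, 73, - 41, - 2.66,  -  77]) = [ - 88, - 77, - 64, - 41, - 16,-10, - 2.66,1 , 53/14, 31, 73]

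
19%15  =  4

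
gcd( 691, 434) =1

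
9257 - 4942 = 4315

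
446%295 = 151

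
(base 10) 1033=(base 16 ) 409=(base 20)2BD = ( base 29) 16i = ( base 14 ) 53B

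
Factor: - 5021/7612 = -2^ ( - 2)*11^( - 1 )*173^( - 1)*5021^1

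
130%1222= 130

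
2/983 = 2/983 = 0.00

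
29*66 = 1914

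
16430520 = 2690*6108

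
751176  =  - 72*( - 10433) 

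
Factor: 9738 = 2^1*3^2*541^1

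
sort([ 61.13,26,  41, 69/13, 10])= [69/13,10, 26, 41,61.13]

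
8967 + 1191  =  10158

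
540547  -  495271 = 45276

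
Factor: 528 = 2^4*3^1*11^1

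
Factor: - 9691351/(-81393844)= 2^(-2 )*7^( - 1 )*607^( - 1)*4789^( - 1)*9691351^1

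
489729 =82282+407447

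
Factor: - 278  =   - 2^1*139^1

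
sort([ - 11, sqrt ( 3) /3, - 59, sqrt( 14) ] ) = [ - 59, - 11,  sqrt( 3 ) /3, sqrt( 14)]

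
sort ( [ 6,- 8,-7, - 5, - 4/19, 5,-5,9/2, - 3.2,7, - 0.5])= [  -  8,-7, - 5,-5,-3.2, - 0.5 , - 4/19,9/2, 5,6,  7]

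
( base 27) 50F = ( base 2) 111001001100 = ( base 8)7114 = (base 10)3660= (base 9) 5016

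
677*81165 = 54948705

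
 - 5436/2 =-2718  =  -2718.00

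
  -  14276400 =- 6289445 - 7986955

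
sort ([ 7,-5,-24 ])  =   [ - 24, - 5, 7]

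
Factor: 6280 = 2^3*5^1*157^1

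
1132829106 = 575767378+557061728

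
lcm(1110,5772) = 28860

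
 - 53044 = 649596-702640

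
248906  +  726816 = 975722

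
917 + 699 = 1616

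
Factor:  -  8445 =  - 3^1 * 5^1*563^1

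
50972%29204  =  21768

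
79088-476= 78612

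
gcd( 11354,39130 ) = 14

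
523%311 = 212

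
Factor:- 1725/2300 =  -2^(-2)*3^1 = - 3/4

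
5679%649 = 487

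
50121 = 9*5569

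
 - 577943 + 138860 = -439083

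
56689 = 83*683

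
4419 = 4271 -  - 148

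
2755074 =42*65597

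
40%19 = 2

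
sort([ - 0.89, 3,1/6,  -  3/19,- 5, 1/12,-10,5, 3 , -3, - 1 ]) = [ - 10, - 5, - 3, - 1, - 0.89,- 3/19,  1/12, 1/6, 3,3,5] 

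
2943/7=420 + 3/7= 420.43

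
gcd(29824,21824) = 64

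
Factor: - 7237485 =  - 3^3*5^1*53611^1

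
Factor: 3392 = 2^6 * 53^1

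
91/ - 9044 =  - 1 + 1279/1292 = - 0.01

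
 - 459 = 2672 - 3131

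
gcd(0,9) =9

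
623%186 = 65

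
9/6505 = 9/6505   =  0.00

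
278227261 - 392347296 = -114120035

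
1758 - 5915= - 4157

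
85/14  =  85/14 = 6.07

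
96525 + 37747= 134272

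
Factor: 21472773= 3^1*7^1*1022513^1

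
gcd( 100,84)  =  4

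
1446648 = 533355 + 913293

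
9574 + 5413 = 14987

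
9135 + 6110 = 15245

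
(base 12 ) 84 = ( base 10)100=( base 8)144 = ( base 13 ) 79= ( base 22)4c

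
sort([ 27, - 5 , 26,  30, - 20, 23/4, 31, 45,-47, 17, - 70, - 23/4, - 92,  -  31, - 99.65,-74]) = [ - 99.65, - 92, - 74, - 70, - 47, - 31,-20,  -  23/4, - 5,  23/4, 17, 26, 27,30,31, 45 ] 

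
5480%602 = 62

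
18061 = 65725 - 47664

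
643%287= 69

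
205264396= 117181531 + 88082865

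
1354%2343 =1354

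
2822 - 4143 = - 1321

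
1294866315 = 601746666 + 693119649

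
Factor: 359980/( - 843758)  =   - 410/961 = - 2^1*5^1*31^( - 2 ) * 41^1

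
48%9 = 3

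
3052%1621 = 1431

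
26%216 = 26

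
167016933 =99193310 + 67823623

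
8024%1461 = 719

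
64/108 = 16/27 = 0.59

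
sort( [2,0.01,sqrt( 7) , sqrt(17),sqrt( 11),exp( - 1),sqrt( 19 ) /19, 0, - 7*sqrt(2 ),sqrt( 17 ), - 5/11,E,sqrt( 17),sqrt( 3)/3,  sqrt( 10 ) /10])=[  -  7*sqrt( 2), - 5/11, 0, 0.01,sqrt(19)/19,sqrt( 10)/10,exp(-1 ),sqrt(3)/3, 2, sqrt ( 7 ),E, sqrt( 11),sqrt( 17),sqrt( 17),sqrt( 17)] 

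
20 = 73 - 53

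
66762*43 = 2870766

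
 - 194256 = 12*( - 16188)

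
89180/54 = 44590/27 = 1651.48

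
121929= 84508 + 37421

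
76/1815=76/1815 = 0.04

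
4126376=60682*68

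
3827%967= 926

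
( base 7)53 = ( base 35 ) 13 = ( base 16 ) 26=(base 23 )1F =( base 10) 38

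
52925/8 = 6615 + 5/8 = 6615.62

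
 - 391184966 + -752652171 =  - 1143837137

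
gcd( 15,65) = 5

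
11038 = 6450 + 4588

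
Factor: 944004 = 2^2*3^1*97^1*811^1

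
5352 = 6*892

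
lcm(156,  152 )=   5928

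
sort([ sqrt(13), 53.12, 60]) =[ sqrt( 13 ),53.12, 60]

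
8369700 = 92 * 90975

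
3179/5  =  3179/5 = 635.80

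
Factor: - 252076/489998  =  -374/727 = - 2^1*11^1*17^1*727^( - 1) 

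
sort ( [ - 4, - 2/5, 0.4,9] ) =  [  -  4 , - 2/5 , 0.4 , 9]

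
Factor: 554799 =3^1 * 7^1*29^1*911^1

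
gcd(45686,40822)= 2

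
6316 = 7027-711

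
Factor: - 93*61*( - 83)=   470859 = 3^1 * 31^1 * 61^1 * 83^1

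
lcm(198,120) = 3960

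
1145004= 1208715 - 63711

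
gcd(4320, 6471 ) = 9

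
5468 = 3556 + 1912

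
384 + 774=1158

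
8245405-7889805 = 355600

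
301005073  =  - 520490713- - 821495786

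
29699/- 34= -874+ 1/2=- 873.50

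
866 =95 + 771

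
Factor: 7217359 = 19^1*101^1*3761^1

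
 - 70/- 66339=10/9477 = 0.00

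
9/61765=9/61765= 0.00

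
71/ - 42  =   - 71/42 =- 1.69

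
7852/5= 7852/5 = 1570.40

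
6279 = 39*161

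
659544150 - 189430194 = 470113956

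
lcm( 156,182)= 1092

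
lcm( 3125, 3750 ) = 18750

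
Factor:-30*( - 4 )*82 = 9840 = 2^4*3^1*5^1 *41^1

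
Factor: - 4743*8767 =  - 41581881 = - 3^2*11^1*17^1*31^1 *797^1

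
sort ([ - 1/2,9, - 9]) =[ - 9, - 1/2,9] 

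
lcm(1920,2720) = 32640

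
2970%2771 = 199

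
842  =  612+230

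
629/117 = 5 + 44/117 = 5.38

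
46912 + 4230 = 51142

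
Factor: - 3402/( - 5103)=2/3=2^1 * 3^( - 1 ) 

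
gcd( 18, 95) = 1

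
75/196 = 75/196 = 0.38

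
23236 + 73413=96649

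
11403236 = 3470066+7933170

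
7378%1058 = 1030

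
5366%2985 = 2381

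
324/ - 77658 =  - 54/12943 = - 0.00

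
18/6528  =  3/1088 =0.00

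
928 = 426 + 502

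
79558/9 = 79558/9 = 8839.78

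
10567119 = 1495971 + 9071148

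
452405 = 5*90481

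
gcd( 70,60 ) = 10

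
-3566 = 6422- 9988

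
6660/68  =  97 + 16/17 = 97.94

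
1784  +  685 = 2469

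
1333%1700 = 1333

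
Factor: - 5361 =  - 3^1 * 1787^1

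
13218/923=14 + 296/923 = 14.32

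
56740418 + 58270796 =115011214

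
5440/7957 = 5440/7957 = 0.68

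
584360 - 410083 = 174277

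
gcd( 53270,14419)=1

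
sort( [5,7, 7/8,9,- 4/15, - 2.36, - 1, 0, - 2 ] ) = [ - 2.36, - 2, - 1, - 4/15, 0,7/8,5,7 , 9]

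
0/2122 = 0 = 0.00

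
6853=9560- 2707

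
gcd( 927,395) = 1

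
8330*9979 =83125070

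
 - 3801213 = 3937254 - 7738467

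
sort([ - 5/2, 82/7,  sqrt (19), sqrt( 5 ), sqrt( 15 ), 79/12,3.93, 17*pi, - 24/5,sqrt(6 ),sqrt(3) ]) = [ - 24/5, - 5/2, sqrt(3 ),sqrt(5), sqrt(6 ),sqrt(  15), 3.93, sqrt( 19), 79/12, 82/7,17 * pi ]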